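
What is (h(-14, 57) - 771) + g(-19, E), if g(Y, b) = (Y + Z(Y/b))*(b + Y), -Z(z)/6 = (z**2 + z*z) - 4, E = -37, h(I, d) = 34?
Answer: -1149681/1369 ≈ -839.80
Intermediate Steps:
Z(z) = 24 - 12*z**2 (Z(z) = -6*((z**2 + z*z) - 4) = -6*((z**2 + z**2) - 4) = -6*(2*z**2 - 4) = -6*(-4 + 2*z**2) = 24 - 12*z**2)
g(Y, b) = (Y + b)*(24 + Y - 12*Y**2/b**2) (g(Y, b) = (Y + (24 - 12*Y**2/b**2))*(b + Y) = (Y + (24 - 12*Y**2/b**2))*(Y + b) = (24 + Y - 12*Y**2/b**2)*(Y + b) = (Y + b)*(24 + Y - 12*Y**2/b**2))
(h(-14, 57) - 771) + g(-19, E) = (34 - 771) + ((-19)**2 + 24*(-19) + 24*(-37) - 19*(-37) - 12*(-19)**2/(-37) - 12*(-19)**3/(-37)**2) = -737 + (361 - 456 - 888 + 703 - 12*361*(-1/37) - 12*(-6859)*1/1369) = -737 + (361 - 456 - 888 + 703 + 4332/37 + 82308/1369) = -737 - 140728/1369 = -1149681/1369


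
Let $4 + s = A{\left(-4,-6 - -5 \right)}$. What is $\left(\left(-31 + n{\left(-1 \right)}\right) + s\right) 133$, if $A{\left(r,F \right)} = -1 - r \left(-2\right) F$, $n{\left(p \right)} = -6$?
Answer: $-4522$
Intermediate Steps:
$A{\left(r,F \right)} = -1 + 2 F r$ ($A{\left(r,F \right)} = -1 - - 2 r F = -1 - - 2 F r = -1 + 2 F r$)
$s = 3$ ($s = -4 - \left(1 - 2 \left(-6 - -5\right) \left(-4\right)\right) = -4 - \left(1 - 2 \left(-6 + 5\right) \left(-4\right)\right) = -4 - \left(1 + 2 \left(-4\right)\right) = -4 + \left(-1 + 8\right) = -4 + 7 = 3$)
$\left(\left(-31 + n{\left(-1 \right)}\right) + s\right) 133 = \left(\left(-31 - 6\right) + 3\right) 133 = \left(-37 + 3\right) 133 = \left(-34\right) 133 = -4522$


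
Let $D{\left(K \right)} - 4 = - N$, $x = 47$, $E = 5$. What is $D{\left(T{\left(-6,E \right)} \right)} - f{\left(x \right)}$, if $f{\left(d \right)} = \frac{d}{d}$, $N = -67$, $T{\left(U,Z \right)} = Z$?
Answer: $70$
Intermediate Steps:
$D{\left(K \right)} = 71$ ($D{\left(K \right)} = 4 - -67 = 4 + 67 = 71$)
$f{\left(d \right)} = 1$
$D{\left(T{\left(-6,E \right)} \right)} - f{\left(x \right)} = 71 - 1 = 70$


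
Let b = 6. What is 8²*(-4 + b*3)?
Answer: 896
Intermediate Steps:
8²*(-4 + b*3) = 8²*(-4 + 6*3) = 64*(-4 + 18) = 64*14 = 896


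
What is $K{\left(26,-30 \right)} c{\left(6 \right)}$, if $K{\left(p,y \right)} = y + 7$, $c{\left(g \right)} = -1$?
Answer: $23$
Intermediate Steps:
$K{\left(p,y \right)} = 7 + y$
$K{\left(26,-30 \right)} c{\left(6 \right)} = \left(7 - 30\right) \left(-1\right) = \left(-23\right) \left(-1\right) = 23$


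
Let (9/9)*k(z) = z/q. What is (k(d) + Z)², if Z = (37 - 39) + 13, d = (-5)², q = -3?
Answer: 64/9 ≈ 7.1111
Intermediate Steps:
d = 25
Z = 11 (Z = -2 + 13 = 11)
k(z) = -z/3 (k(z) = z/(-3) = z*(-⅓) = -z/3)
(k(d) + Z)² = (-⅓*25 + 11)² = (-25/3 + 11)² = (8/3)² = 64/9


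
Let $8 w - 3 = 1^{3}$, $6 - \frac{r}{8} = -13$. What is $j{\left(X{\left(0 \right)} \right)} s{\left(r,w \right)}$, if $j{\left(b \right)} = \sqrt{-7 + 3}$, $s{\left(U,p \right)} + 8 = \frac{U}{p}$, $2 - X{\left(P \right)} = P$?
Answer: $592 i \approx 592.0 i$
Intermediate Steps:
$r = 152$ ($r = 48 - -104 = 48 + 104 = 152$)
$X{\left(P \right)} = 2 - P$
$w = \frac{1}{2}$ ($w = \frac{3}{8} + \frac{1^{3}}{8} = \frac{3}{8} + \frac{1}{8} \cdot 1 = \frac{3}{8} + \frac{1}{8} = \frac{1}{2} \approx 0.5$)
$s{\left(U,p \right)} = -8 + \frac{U}{p}$
$j{\left(b \right)} = 2 i$ ($j{\left(b \right)} = \sqrt{-4} = 2 i$)
$j{\left(X{\left(0 \right)} \right)} s{\left(r,w \right)} = 2 i \left(-8 + 152 \frac{1}{\frac{1}{2}}\right) = 2 i \left(-8 + 152 \cdot 2\right) = 2 i \left(-8 + 304\right) = 2 i 296 = 592 i$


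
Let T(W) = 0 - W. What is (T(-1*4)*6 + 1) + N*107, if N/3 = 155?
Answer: 49780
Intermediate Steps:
N = 465 (N = 3*155 = 465)
T(W) = -W
(T(-1*4)*6 + 1) + N*107 = (-(-1)*4*6 + 1) + 465*107 = (-1*(-4)*6 + 1) + 49755 = (4*6 + 1) + 49755 = (24 + 1) + 49755 = 25 + 49755 = 49780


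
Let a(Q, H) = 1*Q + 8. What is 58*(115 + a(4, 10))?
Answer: 7366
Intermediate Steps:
a(Q, H) = 8 + Q (a(Q, H) = Q + 8 = 8 + Q)
58*(115 + a(4, 10)) = 58*(115 + (8 + 4)) = 58*(115 + 12) = 58*127 = 7366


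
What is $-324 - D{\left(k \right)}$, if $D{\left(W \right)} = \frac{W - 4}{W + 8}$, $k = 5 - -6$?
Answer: $- \frac{6163}{19} \approx -324.37$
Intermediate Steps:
$k = 11$ ($k = 5 + 6 = 11$)
$D{\left(W \right)} = \frac{-4 + W}{8 + W}$
$-324 - D{\left(k \right)} = -324 - \frac{-4 + 11}{8 + 11} = -324 - \frac{1}{19} \cdot 7 = -324 - \frac{7}{19} = - \frac{6163}{19}$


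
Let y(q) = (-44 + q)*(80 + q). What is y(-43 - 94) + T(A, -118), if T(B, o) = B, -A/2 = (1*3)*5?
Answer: 10287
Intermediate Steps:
A = -30 (A = -2*1*3*5 = -6*5 = -2*15 = -30)
y(-43 - 94) + T(A, -118) = (-3520 + (-43 - 94)² + 36*(-43 - 94)) - 30 = (-3520 + (-137)² + 36*(-137)) - 30 = (-3520 + 18769 - 4932) - 30 = 10317 - 30 = 10287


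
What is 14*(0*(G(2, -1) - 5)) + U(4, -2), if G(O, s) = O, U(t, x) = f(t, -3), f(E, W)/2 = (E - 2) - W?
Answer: 10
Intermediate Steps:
f(E, W) = -4 - 2*W + 2*E (f(E, W) = 2*((E - 2) - W) = 2*((-2 + E) - W) = 2*(-2 + E - W) = -4 - 2*W + 2*E)
U(t, x) = 2 + 2*t (U(t, x) = -4 - 2*(-3) + 2*t = -4 + 6 + 2*t = 2 + 2*t)
14*(0*(G(2, -1) - 5)) + U(4, -2) = 14*(0*(2 - 5)) + (2 + 2*4) = 14*(0*(-3)) + (2 + 8) = 14*0 + 10 = 0 + 10 = 10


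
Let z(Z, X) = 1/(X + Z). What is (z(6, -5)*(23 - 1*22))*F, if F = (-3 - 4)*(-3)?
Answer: 21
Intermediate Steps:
F = 21 (F = -7*(-3) = 21)
(z(6, -5)*(23 - 1*22))*F = ((23 - 1*22)/(-5 + 6))*21 = ((23 - 22)/1)*21 = (1*1)*21 = 1*21 = 21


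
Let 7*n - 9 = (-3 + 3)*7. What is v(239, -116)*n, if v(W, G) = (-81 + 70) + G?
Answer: -1143/7 ≈ -163.29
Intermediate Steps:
n = 9/7 (n = 9/7 + ((-3 + 3)*7)/7 = 9/7 + (0*7)/7 = 9/7 + (1/7)*0 = 9/7 + 0 = 9/7 ≈ 1.2857)
v(W, G) = -11 + G
v(239, -116)*n = (-11 - 116)*(9/7) = -127*9/7 = -1143/7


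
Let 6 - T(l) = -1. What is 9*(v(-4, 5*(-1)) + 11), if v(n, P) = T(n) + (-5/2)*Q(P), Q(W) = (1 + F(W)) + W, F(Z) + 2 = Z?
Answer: 819/2 ≈ 409.50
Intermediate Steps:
F(Z) = -2 + Z
T(l) = 7 (T(l) = 6 - 1*(-1) = 6 + 1 = 7)
Q(W) = -1 + 2*W (Q(W) = (1 + (-2 + W)) + W = (-1 + W) + W = -1 + 2*W)
v(n, P) = 19/2 - 5*P (v(n, P) = 7 + (-5/2)*(-1 + 2*P) = 7 + (-5*1/2)*(-1 + 2*P) = 7 - 5*(-1 + 2*P)/2 = 7 + (5/2 - 5*P) = 19/2 - 5*P)
9*(v(-4, 5*(-1)) + 11) = 9*((19/2 - 25*(-1)) + 11) = 9*((19/2 - 5*(-5)) + 11) = 9*((19/2 + 25) + 11) = 9*(69/2 + 11) = 9*(91/2) = 819/2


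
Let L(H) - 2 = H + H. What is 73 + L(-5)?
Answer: 65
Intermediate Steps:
L(H) = 2 + 2*H (L(H) = 2 + (H + H) = 2 + 2*H)
73 + L(-5) = 73 + (2 + 2*(-5)) = 73 + (2 - 10) = 73 - 8 = 65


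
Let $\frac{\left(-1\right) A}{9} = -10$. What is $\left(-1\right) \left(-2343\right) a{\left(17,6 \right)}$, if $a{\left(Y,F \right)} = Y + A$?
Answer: $250701$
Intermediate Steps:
$A = 90$ ($A = \left(-9\right) \left(-10\right) = 90$)
$a{\left(Y,F \right)} = 90 + Y$ ($a{\left(Y,F \right)} = Y + 90 = 90 + Y$)
$\left(-1\right) \left(-2343\right) a{\left(17,6 \right)} = \left(-1\right) \left(-2343\right) \left(90 + 17\right) = 2343 \cdot 107 = 250701$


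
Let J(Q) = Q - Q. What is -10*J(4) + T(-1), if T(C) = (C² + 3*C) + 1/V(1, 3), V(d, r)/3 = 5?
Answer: -29/15 ≈ -1.9333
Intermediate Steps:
V(d, r) = 15 (V(d, r) = 3*5 = 15)
J(Q) = 0
T(C) = 1/15 + C² + 3*C (T(C) = (C² + 3*C) + 1/15 = 1/15 + C² + 3*C)
-10*J(4) + T(-1) = -10*0 + (1/15 + (-1)² + 3*(-1)) = 0 + (1/15 + 1 - 3) = 0 - 29/15 = -29/15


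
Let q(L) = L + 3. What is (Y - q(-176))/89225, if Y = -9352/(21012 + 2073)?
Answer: 3984353/2059759125 ≈ 0.0019344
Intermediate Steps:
q(L) = 3 + L
Y = -9352/23085 ≈ -0.40511
(Y - q(-176))/89225 = (-9352/23085 - (3 - 176))/89225 = (-9352/23085 - 1*(-173))*(1/89225) = (-9352/23085 + 173)*(1/89225) = (3984353/23085)*(1/89225) = 3984353/2059759125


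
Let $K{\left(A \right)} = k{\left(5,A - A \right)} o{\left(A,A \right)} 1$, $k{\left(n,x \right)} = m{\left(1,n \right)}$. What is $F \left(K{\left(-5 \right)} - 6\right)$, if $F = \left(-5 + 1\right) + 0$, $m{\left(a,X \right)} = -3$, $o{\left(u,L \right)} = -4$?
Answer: $-24$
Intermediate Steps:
$F = -4$ ($F = -4 + 0 = -4$)
$k{\left(n,x \right)} = -3$
$K{\left(A \right)} = 12$ ($K{\left(A \right)} = \left(-3\right) \left(-4\right) 1 = 12 \cdot 1 = 12$)
$F \left(K{\left(-5 \right)} - 6\right) = - 4 \left(12 - 6\right) = \left(-4\right) 6 = -24$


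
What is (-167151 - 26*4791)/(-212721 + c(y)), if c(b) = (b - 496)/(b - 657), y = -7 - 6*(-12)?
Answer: 172696464/125930401 ≈ 1.3714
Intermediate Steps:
y = 65 (y = -7 + 72 = 65)
c(b) = (-496 + b)/(-657 + b)
(-167151 - 26*4791)/(-212721 + c(y)) = (-167151 - 26*4791)/(-212721 + (-496 + 65)/(-657 + 65)) = (-167151 - 124566)/(-212721 - 431/(-592)) = -291717/(-212721 - 1/592*(-431)) = -291717/(-212721 + 431/592) = -291717/(-125930401/592) = -291717*(-592/125930401) = 172696464/125930401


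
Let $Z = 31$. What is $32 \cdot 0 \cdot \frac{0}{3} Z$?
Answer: $0$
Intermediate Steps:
$32 \cdot 0 \cdot \frac{0}{3} Z = 32 \cdot 0 \cdot \frac{0}{3} \cdot 31 = 32 \cdot 0 \cdot 0 \cdot \frac{1}{3} \cdot 31 = 32 \cdot 0 \cdot 0 \cdot 31 = 32 \cdot 0 \cdot 31 = 0 \cdot 31 = 0$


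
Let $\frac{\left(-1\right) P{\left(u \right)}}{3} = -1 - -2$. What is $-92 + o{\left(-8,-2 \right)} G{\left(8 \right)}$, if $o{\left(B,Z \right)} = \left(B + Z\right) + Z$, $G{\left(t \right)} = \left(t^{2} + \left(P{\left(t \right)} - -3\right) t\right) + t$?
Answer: $-956$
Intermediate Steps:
$P{\left(u \right)} = -3$ ($P{\left(u \right)} = - 3 \left(-1 - -2\right) = - 3 \left(-1 + 2\right) = \left(-3\right) 1 = -3$)
$G{\left(t \right)} = t + t^{2}$ ($G{\left(t \right)} = \left(t^{2} + \left(-3 - -3\right) t\right) + t = \left(t^{2} + \left(-3 + 3\right) t\right) + t = \left(t^{2} + 0 t\right) + t = \left(t^{2} + 0\right) + t = t^{2} + t = t + t^{2}$)
$o{\left(B,Z \right)} = B + 2 Z$
$-92 + o{\left(-8,-2 \right)} G{\left(8 \right)} = -92 + \left(-8 + 2 \left(-2\right)\right) 8 \left(1 + 8\right) = -92 + \left(-8 - 4\right) 8 \cdot 9 = -92 - 864 = -956$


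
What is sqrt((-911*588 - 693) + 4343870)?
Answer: sqrt(3807509) ≈ 1951.3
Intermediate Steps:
sqrt((-911*588 - 693) + 4343870) = sqrt((-535668 - 693) + 4343870) = sqrt(-536361 + 4343870) = sqrt(3807509)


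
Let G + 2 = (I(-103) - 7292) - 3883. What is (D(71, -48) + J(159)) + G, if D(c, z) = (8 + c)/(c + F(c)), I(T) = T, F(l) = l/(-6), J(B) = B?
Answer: -3947481/355 ≈ -11120.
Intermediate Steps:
F(l) = -l/6 (F(l) = l*(-1/6) = -l/6)
D(c, z) = 6*(8 + c)/(5*c) (D(c, z) = (8 + c)/(c - c/6) = (8 + c)/((5*c/6)) = (8 + c)*(6/(5*c)) = 6*(8 + c)/(5*c))
G = -11280 (G = -2 + ((-103 - 7292) - 3883) = -2 + (-7395 - 3883) = -2 - 11278 = -11280)
(D(71, -48) + J(159)) + G = ((6/5)*(8 + 71)/71 + 159) - 11280 = ((6/5)*(1/71)*79 + 159) - 11280 = (474/355 + 159) - 11280 = 56919/355 - 11280 = -3947481/355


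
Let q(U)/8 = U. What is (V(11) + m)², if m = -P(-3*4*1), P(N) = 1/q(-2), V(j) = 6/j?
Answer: 11449/30976 ≈ 0.36961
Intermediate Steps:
q(U) = 8*U
P(N) = -1/16 (P(N) = 1/(8*(-2)) = 1/(-16) = -1/16)
m = 1/16 (m = -1*(-1/16) = 1/16 ≈ 0.062500)
(V(11) + m)² = (6/11 + 1/16)² = (107/176)² = 11449/30976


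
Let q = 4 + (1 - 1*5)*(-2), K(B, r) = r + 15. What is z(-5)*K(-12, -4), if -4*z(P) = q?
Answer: -33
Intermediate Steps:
K(B, r) = 15 + r
q = 12 (q = 4 + (1 - 5)*(-2) = 4 - 4*(-2) = 4 + 8 = 12)
z(P) = -3 (z(P) = -¼*12 = -3)
z(-5)*K(-12, -4) = -3*(15 - 4) = -3*11 = -33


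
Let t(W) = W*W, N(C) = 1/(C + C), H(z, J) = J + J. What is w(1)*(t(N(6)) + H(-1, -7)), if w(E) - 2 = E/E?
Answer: -2015/48 ≈ -41.979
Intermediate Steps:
H(z, J) = 2*J
N(C) = 1/(2*C)
t(W) = W²
w(E) = 3 (w(E) = 2 + E/E = 2 + 1 = 3)
w(1)*(t(N(6)) + H(-1, -7)) = 3*(((½)/6)² + 2*(-7)) = 3*(((½)*(⅙))² - 14) = 3*((1/12)² - 14) = 3*(1/144 - 14) = 3*(-2015/144) = -2015/48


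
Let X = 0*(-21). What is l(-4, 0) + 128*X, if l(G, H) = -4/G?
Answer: 1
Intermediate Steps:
X = 0
l(-4, 0) + 128*X = -4/(-4) + 128*0 = -4*(-¼) + 0 = 1 + 0 = 1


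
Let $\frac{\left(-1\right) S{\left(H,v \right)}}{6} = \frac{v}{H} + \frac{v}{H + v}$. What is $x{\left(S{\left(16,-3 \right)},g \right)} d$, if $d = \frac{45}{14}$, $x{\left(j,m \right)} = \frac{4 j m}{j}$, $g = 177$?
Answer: $\frac{15930}{7} \approx 2275.7$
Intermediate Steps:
$S{\left(H,v \right)} = - \frac{6 v}{H} - \frac{6 v}{H + v}$ ($S{\left(H,v \right)} = - 6 \left(\frac{v}{H} + \frac{v}{H + v}\right) = - \frac{6 v}{H} - \frac{6 v}{H + v}$)
$x{\left(j,m \right)} = 4 m$ ($x{\left(j,m \right)} = \frac{4 j m}{j} = 4 m$)
$d = \frac{45}{14}$ ($d = 45 \cdot \frac{1}{14} = \frac{45}{14} \approx 3.2143$)
$x{\left(S{\left(16,-3 \right)},g \right)} d = 4 \cdot 177 \cdot \frac{45}{14} = 708 \cdot \frac{45}{14} = \frac{15930}{7}$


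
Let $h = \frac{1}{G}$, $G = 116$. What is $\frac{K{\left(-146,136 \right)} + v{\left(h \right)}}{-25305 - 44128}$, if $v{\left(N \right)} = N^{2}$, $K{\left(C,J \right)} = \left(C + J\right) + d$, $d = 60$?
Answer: $- \frac{672801}{934290448} \approx -0.00072012$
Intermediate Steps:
$h = \frac{1}{116} \approx 0.0086207$
$K{\left(C,J \right)} = 60 + C + J$ ($K{\left(C,J \right)} = \left(C + J\right) + 60 = 60 + C + J$)
$\frac{K{\left(-146,136 \right)} + v{\left(h \right)}}{-25305 - 44128} = \frac{\left(60 - 146 + 136\right) + \left(\frac{1}{116}\right)^{2}}{-25305 - 44128} = \frac{50 + \frac{1}{13456}}{-69433} = \frac{672801}{13456} \left(- \frac{1}{69433}\right) = - \frac{672801}{934290448}$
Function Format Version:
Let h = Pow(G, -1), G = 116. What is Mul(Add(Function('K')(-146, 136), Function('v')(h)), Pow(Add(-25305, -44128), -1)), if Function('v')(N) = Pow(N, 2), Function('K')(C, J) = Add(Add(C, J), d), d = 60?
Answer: Rational(-672801, 934290448) ≈ -0.00072012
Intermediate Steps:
h = Rational(1, 116) (h = Pow(116, -1) = Rational(1, 116) ≈ 0.0086207)
Function('K')(C, J) = Add(60, C, J) (Function('K')(C, J) = Add(Add(C, J), 60) = Add(60, C, J))
Mul(Add(Function('K')(-146, 136), Function('v')(h)), Pow(Add(-25305, -44128), -1)) = Mul(Add(Add(60, -146, 136), Pow(Rational(1, 116), 2)), Pow(Add(-25305, -44128), -1)) = Mul(Add(50, Rational(1, 13456)), Pow(-69433, -1)) = Mul(Rational(672801, 13456), Rational(-1, 69433)) = Rational(-672801, 934290448)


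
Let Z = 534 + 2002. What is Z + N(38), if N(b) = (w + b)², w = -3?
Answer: 3761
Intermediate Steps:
N(b) = (-3 + b)²
Z = 2536
Z + N(38) = 2536 + (-3 + 38)² = 2536 + 35² = 2536 + 1225 = 3761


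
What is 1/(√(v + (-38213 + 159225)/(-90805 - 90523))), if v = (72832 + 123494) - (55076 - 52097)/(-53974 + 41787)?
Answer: 2*√305720241360714598579/15494605875443 ≈ 0.0022569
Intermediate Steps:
v = 2392627941/12187 (v = 196326 - 2979/(-12187) = 196326 - 2979*(-1)/12187 = 196326 - 1*(-2979/12187) = 196326 + 2979/12187 = 2392627941/12187 ≈ 1.9633e+5)
1/(√(v + (-38213 + 159225)/(-90805 - 90523))) = 1/(√(2392627941/12187 + (-38213 + 159225)/(-90805 - 90523))) = 1/(√(2392627941/12187 + 121012/(-181328))) = 1/(√(2392627941/12187 + 121012*(-1/181328))) = 1/(√(2392627941/12187 - 30253/45332)) = 1/(√(15494605875443/78923012)) = 1/(√305720241360714598579/39461506) = 2*√305720241360714598579/15494605875443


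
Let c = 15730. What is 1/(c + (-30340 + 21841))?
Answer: 1/7231 ≈ 0.00013829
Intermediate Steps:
1/(c + (-30340 + 21841)) = 1/(15730 + (-30340 + 21841)) = 1/(15730 - 8499) = 1/7231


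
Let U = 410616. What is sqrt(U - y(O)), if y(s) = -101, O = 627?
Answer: sqrt(410717) ≈ 640.87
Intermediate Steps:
sqrt(U - y(O)) = sqrt(410616 - 1*(-101)) = sqrt(410616 + 101) = sqrt(410717)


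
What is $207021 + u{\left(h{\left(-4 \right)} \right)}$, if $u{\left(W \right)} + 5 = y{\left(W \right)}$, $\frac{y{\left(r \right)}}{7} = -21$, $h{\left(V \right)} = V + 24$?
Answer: $206869$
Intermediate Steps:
$h{\left(V \right)} = 24 + V$
$y{\left(r \right)} = -147$ ($y{\left(r \right)} = 7 \left(-21\right) = -147$)
$u{\left(W \right)} = -152$ ($u{\left(W \right)} = -5 - 147 = -152$)
$207021 + u{\left(h{\left(-4 \right)} \right)} = 207021 - 152 = 206869$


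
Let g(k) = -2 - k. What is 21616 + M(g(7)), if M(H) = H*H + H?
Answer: 21688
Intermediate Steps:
M(H) = H + H² (M(H) = H² + H = H + H²)
21616 + M(g(7)) = 21616 + (-2 - 1*7)*(1 + (-2 - 1*7)) = 21616 + (-2 - 7)*(1 + (-2 - 7)) = 21616 - 9*(1 - 9) = 21616 - 9*(-8) = 21616 + 72 = 21688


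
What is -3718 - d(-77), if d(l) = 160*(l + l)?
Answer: 20922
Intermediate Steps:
d(l) = 320*l (d(l) = 160*(2*l) = 320*l)
-3718 - d(-77) = -3718 - 320*(-77) = -3718 - 1*(-24640) = -3718 + 24640 = 20922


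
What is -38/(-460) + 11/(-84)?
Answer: -467/9660 ≈ -0.048344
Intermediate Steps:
-38/(-460) + 11/(-84) = -38*(-1/460) + 11*(-1/84) = 19/230 - 11/84 = -467/9660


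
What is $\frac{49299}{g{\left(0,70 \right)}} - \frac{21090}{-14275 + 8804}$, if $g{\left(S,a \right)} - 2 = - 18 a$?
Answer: $- \frac{243183609}{6882518} \approx -35.333$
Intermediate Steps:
$g{\left(S,a \right)} = 2 - 18 a$
$\frac{49299}{g{\left(0,70 \right)}} - \frac{21090}{-14275 + 8804} = \frac{49299}{2 - 1260} - \frac{21090}{-14275 + 8804} = \frac{49299}{2 - 1260} - \frac{21090}{-5471} = \frac{49299}{-1258} - - \frac{21090}{5471} = 49299 \left(- \frac{1}{1258}\right) + \frac{21090}{5471} = - \frac{49299}{1258} + \frac{21090}{5471} = - \frac{243183609}{6882518}$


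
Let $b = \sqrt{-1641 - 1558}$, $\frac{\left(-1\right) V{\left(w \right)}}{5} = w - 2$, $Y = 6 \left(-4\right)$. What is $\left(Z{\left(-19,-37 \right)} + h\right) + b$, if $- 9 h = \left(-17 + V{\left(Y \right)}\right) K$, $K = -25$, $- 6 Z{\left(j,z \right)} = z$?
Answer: $\frac{5761}{18} + i \sqrt{3199} \approx 320.06 + 56.56 i$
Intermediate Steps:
$Z{\left(j,z \right)} = - \frac{z}{6}$
$Y = -24$
$V{\left(w \right)} = 10 - 5 w$ ($V{\left(w \right)} = - 5 \left(w - 2\right) = - 5 \left(-2 + w\right) = 10 - 5 w$)
$b = i \sqrt{3199}$ ($b = \sqrt{-3199} = i \sqrt{3199} \approx 56.56 i$)
$h = \frac{2825}{9}$ ($h = - \frac{\left(-17 + \left(10 - -120\right)\right) \left(-25\right)}{9} = - \frac{\left(-17 + \left(10 + 120\right)\right) \left(-25\right)}{9} = - \frac{\left(-17 + 130\right) \left(-25\right)}{9} = - \frac{113 \left(-25\right)}{9} = \left(- \frac{1}{9}\right) \left(-2825\right) = \frac{2825}{9} \approx 313.89$)
$\left(Z{\left(-19,-37 \right)} + h\right) + b = \left(\left(- \frac{1}{6}\right) \left(-37\right) + \frac{2825}{9}\right) + i \sqrt{3199} = \left(\frac{37}{6} + \frac{2825}{9}\right) + i \sqrt{3199} = \frac{5761}{18} + i \sqrt{3199}$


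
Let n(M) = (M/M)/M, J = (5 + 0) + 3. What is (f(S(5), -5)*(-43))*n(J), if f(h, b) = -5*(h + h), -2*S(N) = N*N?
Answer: -5375/8 ≈ -671.88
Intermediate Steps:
J = 8 (J = 5 + 3 = 8)
n(M) = 1/M
S(N) = -N²/2 (S(N) = -N*N/2 = -N²/2)
f(h, b) = -10*h
(f(S(5), -5)*(-43))*n(J) = (-(-5)*5²*(-43))/8 = (-(-5)*25*(-43))*(⅛) = (-10*(-25/2)*(-43))*(⅛) = (125*(-43))*(⅛) = -5375*⅛ = -5375/8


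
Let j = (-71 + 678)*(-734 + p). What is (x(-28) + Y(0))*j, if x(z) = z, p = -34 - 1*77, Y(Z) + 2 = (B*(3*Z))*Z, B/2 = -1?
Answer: 15387450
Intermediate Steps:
B = -2 (B = 2*(-1) = -2)
Y(Z) = -2 - 6*Z**2 (Y(Z) = -2 + (-6*Z)*Z = -2 - 6*Z**2)
p = -111 (p = -34 - 77 = -111)
j = -512915 (j = (-71 + 678)*(-734 - 111) = 607*(-845) = -512915)
(x(-28) + Y(0))*j = (-28 + (-2 - 6*0**2))*(-512915) = (-28 + (-2 - 6*0))*(-512915) = (-28 + (-2 + 0))*(-512915) = (-28 - 2)*(-512915) = -30*(-512915) = 15387450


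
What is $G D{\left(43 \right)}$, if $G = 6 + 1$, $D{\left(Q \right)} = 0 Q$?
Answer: $0$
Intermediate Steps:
$D{\left(Q \right)} = 0$
$G = 7$
$G D{\left(43 \right)} = 7 \cdot 0 = 0$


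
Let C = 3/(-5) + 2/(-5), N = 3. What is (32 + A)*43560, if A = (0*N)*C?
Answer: 1393920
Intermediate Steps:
C = -1 (C = 3*(-⅕) + 2*(-⅕) = -⅗ - ⅖ = -1)
A = 0 (A = (0*3)*(-1) = 0*(-1) = 0)
(32 + A)*43560 = (32 + 0)*43560 = 32*43560 = 1393920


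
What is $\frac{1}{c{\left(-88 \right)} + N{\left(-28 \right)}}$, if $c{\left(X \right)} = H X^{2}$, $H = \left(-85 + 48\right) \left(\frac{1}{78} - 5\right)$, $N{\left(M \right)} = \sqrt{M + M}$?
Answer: $\frac{271682268}{388224877042199} - \frac{1521 i \sqrt{14}}{1552899508168796} \approx 6.9981 \cdot 10^{-7} - 3.6648 \cdot 10^{-12} i$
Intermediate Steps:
$N{\left(M \right)} = \sqrt{2} \sqrt{M}$ ($N{\left(M \right)} = \sqrt{2 M} = \sqrt{2} \sqrt{M}$)
$H = \frac{14393}{78}$ ($H = - 37 \left(\frac{1}{78} - 5\right) = \left(-37\right) \left(- \frac{389}{78}\right) = \frac{14393}{78} \approx 184.53$)
$c{\left(X \right)} = \frac{14393 X^{2}}{78}$
$\frac{1}{c{\left(-88 \right)} + N{\left(-28 \right)}} = \frac{1}{\frac{14393 \left(-88\right)^{2}}{78} + \sqrt{2} \sqrt{-28}} = \frac{1}{\frac{14393}{78} \cdot 7744 + \sqrt{2} \cdot 2 i \sqrt{7}} = \frac{1}{\frac{55729696}{39} + 2 i \sqrt{14}}$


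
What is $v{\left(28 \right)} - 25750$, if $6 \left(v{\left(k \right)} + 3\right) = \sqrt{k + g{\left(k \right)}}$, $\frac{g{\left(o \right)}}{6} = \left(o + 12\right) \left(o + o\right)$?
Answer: $-25753 + \frac{\sqrt{3367}}{3} \approx -25734.0$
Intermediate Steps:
$g{\left(o \right)} = 12 o \left(12 + o\right)$ ($g{\left(o \right)} = 6 \left(o + 12\right) \left(o + o\right) = 6 \left(12 + o\right) 2 o = 6 \cdot 2 o \left(12 + o\right) = 12 o \left(12 + o\right)$)
$v{\left(k \right)} = -3 + \frac{\sqrt{k + 12 k \left(12 + k\right)}}{6}$
$v{\left(28 \right)} - 25750 = \left(-3 + \frac{\sqrt{28 \left(145 + 12 \cdot 28\right)}}{6}\right) - 25750 = \left(-3 + \frac{\sqrt{28 \left(145 + 336\right)}}{6}\right) - 25750 = \left(-3 + \frac{\sqrt{28 \cdot 481}}{6}\right) - 25750 = \left(-3 + \frac{\sqrt{13468}}{6}\right) - 25750 = \left(-3 + \frac{2 \sqrt{3367}}{6}\right) - 25750 = \left(-3 + \frac{\sqrt{3367}}{3}\right) - 25750 = -25753 + \frac{\sqrt{3367}}{3}$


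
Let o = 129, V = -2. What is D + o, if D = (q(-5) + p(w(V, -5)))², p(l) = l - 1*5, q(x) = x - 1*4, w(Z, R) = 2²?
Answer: 229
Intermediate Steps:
w(Z, R) = 4
q(x) = -4 + x (q(x) = x - 4 = -4 + x)
p(l) = -5 + l (p(l) = l - 5 = -5 + l)
D = 100 (D = ((-4 - 5) + (-5 + 4))² = (-9 - 1)² = (-10)² = 100)
D + o = 100 + 129 = 229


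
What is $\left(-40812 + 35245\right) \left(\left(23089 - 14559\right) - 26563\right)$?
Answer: $100389711$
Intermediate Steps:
$\left(-40812 + 35245\right) \left(\left(23089 - 14559\right) - 26563\right) = - 5567 \left(\left(23089 - 14559\right) - 26563\right) = - 5567 \left(8530 - 26563\right) = \left(-5567\right) \left(-18033\right) = 100389711$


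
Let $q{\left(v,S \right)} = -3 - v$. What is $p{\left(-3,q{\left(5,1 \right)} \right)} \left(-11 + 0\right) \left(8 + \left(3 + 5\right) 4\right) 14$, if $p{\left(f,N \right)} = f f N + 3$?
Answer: $425040$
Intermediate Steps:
$p{\left(f,N \right)} = 3 + N f^{2}$ ($p{\left(f,N \right)} = f^{2} N + 3 = N f^{2} + 3 = 3 + N f^{2}$)
$p{\left(-3,q{\left(5,1 \right)} \right)} \left(-11 + 0\right) \left(8 + \left(3 + 5\right) 4\right) 14 = \left(3 + \left(-3 - 5\right) \left(-3\right)^{2}\right) \left(-11 + 0\right) \left(8 + \left(3 + 5\right) 4\right) 14 = \left(3 + \left(-3 - 5\right) 9\right) \left(- 11 \left(8 + 8 \cdot 4\right)\right) 14 = \left(3 - 72\right) \left(- 11 \left(8 + 32\right)\right) 14 = \left(3 - 72\right) \left(\left(-11\right) 40\right) 14 = \left(-69\right) \left(-440\right) 14 = 30360 \cdot 14 = 425040$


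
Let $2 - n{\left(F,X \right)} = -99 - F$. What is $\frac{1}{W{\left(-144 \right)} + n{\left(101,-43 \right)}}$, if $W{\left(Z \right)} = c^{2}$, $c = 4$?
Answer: $\frac{1}{218} \approx 0.0045872$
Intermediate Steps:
$W{\left(Z \right)} = 16$ ($W{\left(Z \right)} = 4^{2} = 16$)
$n{\left(F,X \right)} = 101 + F$ ($n{\left(F,X \right)} = 2 - \left(-99 - F\right) = 2 + \left(99 + F\right) = 101 + F$)
$\frac{1}{W{\left(-144 \right)} + n{\left(101,-43 \right)}} = \frac{1}{16 + \left(101 + 101\right)} = \frac{1}{16 + 202} = \frac{1}{218}$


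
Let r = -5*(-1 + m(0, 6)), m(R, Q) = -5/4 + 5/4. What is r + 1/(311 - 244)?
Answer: 336/67 ≈ 5.0149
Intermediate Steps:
m(R, Q) = 0 (m(R, Q) = -5*1/4 + 5*(1/4) = -5/4 + 5/4 = 0)
r = 5 (r = -5*(-1 + 0) = -5*(-1) = 5)
r + 1/(311 - 244) = 5 + 1/(311 - 244) = 5 + 1/67 = 336/67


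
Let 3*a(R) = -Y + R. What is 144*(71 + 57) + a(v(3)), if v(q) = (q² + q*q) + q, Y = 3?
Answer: 18438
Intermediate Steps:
v(q) = q + 2*q² (v(q) = (q² + q²) + q = 2*q² + q = q + 2*q²)
a(R) = -1 + R/3 (a(R) = (-1*3 + R)/3 = (-3 + R)/3 = -1 + R/3)
144*(71 + 57) + a(v(3)) = 144*(71 + 57) + (-1 + (3*(1 + 2*3))/3) = 144*128 + (-1 + (3*(1 + 6))/3) = 18432 + (-1 + (3*7)/3) = 18432 + (-1 + (⅓)*21) = 18432 + (-1 + 7) = 18432 + 6 = 18438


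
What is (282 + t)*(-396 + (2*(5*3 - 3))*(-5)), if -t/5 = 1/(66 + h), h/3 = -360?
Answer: -24591958/169 ≈ -1.4551e+5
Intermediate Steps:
h = -1080 (h = 3*(-360) = -1080)
t = 5/1014 (t = -5/(66 - 1080) = -5/(-1014) = -5*(-1/1014) = 5/1014 ≈ 0.0049310)
(282 + t)*(-396 + (2*(5*3 - 3))*(-5)) = (282 + 5/1014)*(-396 + (2*(5*3 - 3))*(-5)) = 285953*(-396 + (2*(15 - 3))*(-5))/1014 = 285953*(-396 + (2*12)*(-5))/1014 = 285953*(-396 + 24*(-5))/1014 = 285953*(-396 - 120)/1014 = (285953/1014)*(-516) = -24591958/169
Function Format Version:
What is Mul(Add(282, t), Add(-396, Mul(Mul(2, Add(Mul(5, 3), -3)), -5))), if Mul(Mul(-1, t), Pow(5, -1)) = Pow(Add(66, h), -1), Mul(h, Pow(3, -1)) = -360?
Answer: Rational(-24591958, 169) ≈ -1.4551e+5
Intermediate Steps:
h = -1080 (h = Mul(3, -360) = -1080)
t = Rational(5, 1014) (t = Mul(-5, Pow(Add(66, -1080), -1)) = Mul(-5, Pow(-1014, -1)) = Mul(-5, Rational(-1, 1014)) = Rational(5, 1014) ≈ 0.0049310)
Mul(Add(282, t), Add(-396, Mul(Mul(2, Add(Mul(5, 3), -3)), -5))) = Mul(Add(282, Rational(5, 1014)), Add(-396, Mul(Mul(2, Add(Mul(5, 3), -3)), -5))) = Mul(Rational(285953, 1014), Add(-396, Mul(Mul(2, Add(15, -3)), -5))) = Mul(Rational(285953, 1014), Add(-396, Mul(Mul(2, 12), -5))) = Mul(Rational(285953, 1014), Add(-396, Mul(24, -5))) = Mul(Rational(285953, 1014), Add(-396, -120)) = Mul(Rational(285953, 1014), -516) = Rational(-24591958, 169)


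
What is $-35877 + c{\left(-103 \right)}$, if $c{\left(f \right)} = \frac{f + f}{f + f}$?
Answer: $-35876$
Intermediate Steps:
$c{\left(f \right)} = 1$ ($c{\left(f \right)} = \frac{2 f}{2 f} = 2 f \frac{1}{2 f} = 1$)
$-35877 + c{\left(-103 \right)} = -35877 + 1 = -35876$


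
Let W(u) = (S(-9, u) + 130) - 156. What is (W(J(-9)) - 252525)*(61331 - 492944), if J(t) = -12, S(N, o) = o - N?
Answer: 109005589602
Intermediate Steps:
W(u) = -17 + u (W(u) = ((u - 1*(-9)) + 130) - 156 = ((u + 9) + 130) - 156 = ((9 + u) + 130) - 156 = (139 + u) - 156 = -17 + u)
(W(J(-9)) - 252525)*(61331 - 492944) = ((-17 - 12) - 252525)*(61331 - 492944) = (-29 - 252525)*(-431613) = -252554*(-431613) = 109005589602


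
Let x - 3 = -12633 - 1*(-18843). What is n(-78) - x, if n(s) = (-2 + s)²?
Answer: 187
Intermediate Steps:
x = 6213 (x = 3 + (-12633 - 1*(-18843)) = 3 + (-12633 + 18843) = 3 + 6210 = 6213)
n(-78) - x = (-2 - 78)² - 1*6213 = (-80)² - 6213 = 6400 - 6213 = 187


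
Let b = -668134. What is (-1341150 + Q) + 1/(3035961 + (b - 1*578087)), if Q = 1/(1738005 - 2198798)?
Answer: -1106045954133521947/824699663820 ≈ -1.3412e+6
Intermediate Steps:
Q = -1/460793 (Q = 1/(-460793) = -1/460793 ≈ -2.1702e-6)
(-1341150 + Q) + 1/(3035961 + (b - 1*578087)) = (-1341150 - 1/460793) + 1/(3035961 + (-668134 - 1*578087)) = -617992531951/460793 + 1/(3035961 + (-668134 - 578087)) = -617992531951/460793 + 1/(3035961 - 1246221) = -617992531951/460793 + 1/1789740 = -1106045954133521947/824699663820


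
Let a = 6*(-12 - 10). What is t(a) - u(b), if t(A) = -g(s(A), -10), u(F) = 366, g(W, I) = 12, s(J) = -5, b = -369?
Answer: -378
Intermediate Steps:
a = -132 (a = 6*(-22) = -132)
t(A) = -12 (t(A) = -1*12 = -12)
t(a) - u(b) = -12 - 1*366 = -12 - 366 = -378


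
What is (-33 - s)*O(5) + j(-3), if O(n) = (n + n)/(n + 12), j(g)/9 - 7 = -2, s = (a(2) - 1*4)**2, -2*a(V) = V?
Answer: 185/17 ≈ 10.882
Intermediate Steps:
a(V) = -V/2
s = 25 (s = (-1/2*2 - 1*4)**2 = (-1 - 4)**2 = (-5)**2 = 25)
j(g) = 45 (j(g) = 63 + 9*(-2) = 63 - 18 = 45)
O(n) = 2*n/(12 + n) (O(n) = (2*n)/(12 + n) = 2*n/(12 + n))
(-33 - s)*O(5) + j(-3) = (-33 - 1*25)*(2*5/(12 + 5)) + 45 = (-33 - 25)*(2*5/17) + 45 = -116*5/17 + 45 = -58*10/17 + 45 = -580/17 + 45 = 185/17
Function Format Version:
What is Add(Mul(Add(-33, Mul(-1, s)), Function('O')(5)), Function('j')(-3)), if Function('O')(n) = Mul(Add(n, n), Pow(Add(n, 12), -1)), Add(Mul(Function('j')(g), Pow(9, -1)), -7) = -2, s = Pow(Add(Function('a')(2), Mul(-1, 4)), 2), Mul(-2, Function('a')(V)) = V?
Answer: Rational(185, 17) ≈ 10.882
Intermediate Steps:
Function('a')(V) = Mul(Rational(-1, 2), V)
s = 25 (s = Pow(Add(Mul(Rational(-1, 2), 2), Mul(-1, 4)), 2) = Pow(Add(-1, -4), 2) = Pow(-5, 2) = 25)
Function('j')(g) = 45 (Function('j')(g) = Add(63, Mul(9, -2)) = Add(63, -18) = 45)
Function('O')(n) = Mul(2, n, Pow(Add(12, n), -1)) (Function('O')(n) = Mul(Mul(2, n), Pow(Add(12, n), -1)) = Mul(2, n, Pow(Add(12, n), -1)))
Add(Mul(Add(-33, Mul(-1, s)), Function('O')(5)), Function('j')(-3)) = Add(Mul(Add(-33, Mul(-1, 25)), Mul(2, 5, Pow(Add(12, 5), -1))), 45) = Add(Mul(Add(-33, -25), Mul(2, 5, Pow(17, -1))), 45) = Add(Mul(-58, Mul(2, 5, Rational(1, 17))), 45) = Add(Mul(-58, Rational(10, 17)), 45) = Add(Rational(-580, 17), 45) = Rational(185, 17)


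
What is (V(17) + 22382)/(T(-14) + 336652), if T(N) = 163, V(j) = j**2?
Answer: 22671/336815 ≈ 0.067310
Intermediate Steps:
(V(17) + 22382)/(T(-14) + 336652) = (17**2 + 22382)/(163 + 336652) = (289 + 22382)/336815 = 22671*(1/336815) = 22671/336815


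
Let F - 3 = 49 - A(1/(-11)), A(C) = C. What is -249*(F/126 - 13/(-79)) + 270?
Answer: 1533935/12166 ≈ 126.08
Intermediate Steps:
F = 573/11 (F = 3 + (49 - 1/(-11)) = 3 + (49 - 1*(-1/11)) = 3 + (49 + 1/11) = 3 + 540/11 = 573/11 ≈ 52.091)
-249*(F/126 - 13/(-79)) + 270 = -249*((573/11)/126 - 13/(-79)) + 270 = -249*((573/11)*(1/126) - 13*(-1/79)) + 270 = -249*(191/462 + 13/79) + 270 = -249*21095/36498 + 270 = -1750885/12166 + 270 = 1533935/12166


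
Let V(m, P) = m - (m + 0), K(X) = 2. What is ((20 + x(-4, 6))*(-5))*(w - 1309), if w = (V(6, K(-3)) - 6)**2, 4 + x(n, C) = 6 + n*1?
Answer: 114570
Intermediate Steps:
x(n, C) = 2 + n (x(n, C) = -4 + (6 + n*1) = -4 + (6 + n) = 2 + n)
V(m, P) = 0 (V(m, P) = m - m = 0)
w = 36 (w = (0 - 6)**2 = (-6)**2 = 36)
((20 + x(-4, 6))*(-5))*(w - 1309) = ((20 + (2 - 4))*(-5))*(36 - 1309) = ((20 - 2)*(-5))*(-1273) = (18*(-5))*(-1273) = -90*(-1273) = 114570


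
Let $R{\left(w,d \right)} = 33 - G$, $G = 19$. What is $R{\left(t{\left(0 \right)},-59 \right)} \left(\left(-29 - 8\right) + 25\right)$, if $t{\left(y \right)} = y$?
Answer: $-168$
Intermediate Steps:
$R{\left(w,d \right)} = 14$ ($R{\left(w,d \right)} = 33 - 19 = 14$)
$R{\left(t{\left(0 \right)},-59 \right)} \left(\left(-29 - 8\right) + 25\right) = 14 \left(\left(-29 - 8\right) + 25\right) = 14 \left(-37 + 25\right) = 14 \left(-12\right) = -168$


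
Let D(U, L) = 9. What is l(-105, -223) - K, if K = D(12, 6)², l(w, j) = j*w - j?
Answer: 23557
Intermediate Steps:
l(w, j) = -j + j*w
K = 81 (K = 9² = 81)
l(-105, -223) - K = -223*(-1 - 105) - 1*81 = -223*(-106) - 81 = 23638 - 81 = 23557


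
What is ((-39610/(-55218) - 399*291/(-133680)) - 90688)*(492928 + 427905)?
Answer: -102735127241350426969/1230257040 ≈ -8.3507e+10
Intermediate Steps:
((-39610/(-55218) - 399*291/(-133680)) - 90688)*(492928 + 427905) = ((-39610*(-1/55218) - 116109*(-1/133680)) - 90688)*920833 = ((19805/27609 + 38703/44560) - 90688)*920833 = (1951061927/1230257040 - 90688)*920833 = -111567599381593/1230257040*920833 = -102735127241350426969/1230257040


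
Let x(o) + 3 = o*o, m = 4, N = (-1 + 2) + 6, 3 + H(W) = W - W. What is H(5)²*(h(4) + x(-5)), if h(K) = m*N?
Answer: 450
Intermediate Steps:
H(W) = -3 (H(W) = -3 + (W - W) = -3 + 0 = -3)
N = 7 (N = 1 + 6 = 7)
h(K) = 28 (h(K) = 4*7 = 28)
x(o) = -3 + o² (x(o) = -3 + o*o = -3 + o²)
H(5)²*(h(4) + x(-5)) = (-3)²*(28 + (-3 + (-5)²)) = 9*(28 + (-3 + 25)) = 9*(28 + 22) = 9*50 = 450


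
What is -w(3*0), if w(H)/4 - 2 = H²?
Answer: -8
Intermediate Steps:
w(H) = 8 + 4*H²
-w(3*0) = -(8 + 4*(3*0)²) = -(8 + 4*0²) = -(8 + 4*0) = -(8 + 0) = -1*8 = -8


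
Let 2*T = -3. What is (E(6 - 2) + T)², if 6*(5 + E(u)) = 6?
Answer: 121/4 ≈ 30.250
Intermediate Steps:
T = -3/2 (T = (½)*(-3) = -3/2 ≈ -1.5000)
E(u) = -4 (E(u) = -5 + (⅙)*6 = -5 + 1 = -4)
(E(6 - 2) + T)² = (-4 - 3/2)² = (-11/2)² = 121/4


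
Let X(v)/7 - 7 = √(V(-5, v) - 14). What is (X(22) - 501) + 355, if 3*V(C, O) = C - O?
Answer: -97 + 7*I*√23 ≈ -97.0 + 33.571*I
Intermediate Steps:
V(C, O) = -O/3 + C/3 (V(C, O) = (C - O)/3 = -O/3 + C/3)
X(v) = 49 + 7*√(-47/3 - v/3) (X(v) = 49 + 7*√((-v/3 + (⅓)*(-5)) - 14) = 49 + 7*√((-v/3 - 5/3) - 14) = 49 + 7*√((-5/3 - v/3) - 14) = 49 + 7*√(-47/3 - v/3))
(X(22) - 501) + 355 = ((49 + 7*√(-141 - 3*22)/3) - 501) + 355 = ((49 + 7*√(-141 - 66)/3) - 501) + 355 = ((49 + 7*√(-207)/3) - 501) + 355 = ((49 + 7*(3*I*√23)/3) - 501) + 355 = ((49 + 7*I*√23) - 501) + 355 = (-452 + 7*I*√23) + 355 = -97 + 7*I*√23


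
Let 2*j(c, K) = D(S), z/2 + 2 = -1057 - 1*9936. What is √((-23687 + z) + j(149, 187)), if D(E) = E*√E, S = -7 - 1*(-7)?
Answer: I*√45677 ≈ 213.72*I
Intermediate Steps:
z = -21990 (z = -4 + 2*(-1057 - 1*9936) = -4 + 2*(-1057 - 9936) = -4 + 2*(-10993) = -4 - 21986 = -21990)
S = 0 (S = -7 + 7 = 0)
D(E) = E^(3/2)
j(c, K) = 0 (j(c, K) = 0^(3/2)/2 = (½)*0 = 0)
√((-23687 + z) + j(149, 187)) = √((-23687 - 21990) + 0) = √(-45677 + 0) = √(-45677) = I*√45677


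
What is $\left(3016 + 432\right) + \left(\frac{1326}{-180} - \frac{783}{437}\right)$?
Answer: $\frac{45083213}{13110} \approx 3438.8$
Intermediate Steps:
$\left(3016 + 432\right) + \left(\frac{1326}{-180} - \frac{783}{437}\right) = 3448 + \left(1326 \left(- \frac{1}{180}\right) - \frac{783}{437}\right) = 3448 - \frac{120067}{13110} = \frac{45083213}{13110}$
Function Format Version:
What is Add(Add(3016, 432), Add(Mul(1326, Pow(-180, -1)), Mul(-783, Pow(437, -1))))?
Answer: Rational(45083213, 13110) ≈ 3438.8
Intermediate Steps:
Add(Add(3016, 432), Add(Mul(1326, Pow(-180, -1)), Mul(-783, Pow(437, -1)))) = Add(3448, Add(Mul(1326, Rational(-1, 180)), Mul(-783, Rational(1, 437)))) = Add(3448, Add(Rational(-221, 30), Rational(-783, 437))) = Add(3448, Rational(-120067, 13110)) = Rational(45083213, 13110)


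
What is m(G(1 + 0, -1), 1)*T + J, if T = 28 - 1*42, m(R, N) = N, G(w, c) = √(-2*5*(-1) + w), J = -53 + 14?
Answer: -53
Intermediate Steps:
J = -39
G(w, c) = √(10 + w) (G(w, c) = √(-10*(-1) + w) = √(10 + w))
T = -14 (T = 28 - 42 = -14)
m(G(1 + 0, -1), 1)*T + J = 1*(-14) - 39 = -14 - 39 = -53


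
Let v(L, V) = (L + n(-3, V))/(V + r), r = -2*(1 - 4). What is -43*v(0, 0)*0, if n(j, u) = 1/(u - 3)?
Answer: 0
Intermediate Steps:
n(j, u) = 1/(-3 + u)
r = 6 (r = -2*(-3) = 6)
v(L, V) = (L + 1/(-3 + V))/(6 + V) (v(L, V) = (L + 1/(-3 + V))/(V + 6) = (L + 1/(-3 + V))/(6 + V))
-43*v(0, 0)*0 = -43*(1 + 0*(-3 + 0))/((-3 + 0)*(6 + 0))*0 = -43*(1 + 0*(-3))/((-3)*6)*0 = -(-43)*(1 + 0)/(3*6)*0 = -(-43)/(3*6)*0 = -43*(-1/18)*0 = (43/18)*0 = 0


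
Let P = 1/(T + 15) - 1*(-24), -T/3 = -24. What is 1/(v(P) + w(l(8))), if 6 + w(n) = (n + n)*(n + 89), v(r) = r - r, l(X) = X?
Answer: 1/1546 ≈ 0.00064683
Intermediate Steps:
T = 72 (T = -3*(-24) = 72)
P = 2089/87 (P = 1/(72 + 15) - 1*(-24) = 1/87 + 24 = 2089/87 ≈ 24.012)
v(r) = 0
w(n) = -6 + 2*n*(89 + n) (w(n) = -6 + (n + n)*(n + 89) = -6 + (2*n)*(89 + n) = -6 + 2*n*(89 + n))
1/(v(P) + w(l(8))) = 1/(0 + (-6 + 2*8² + 178*8)) = 1/(0 + (-6 + 2*64 + 1424)) = 1/(0 + (-6 + 128 + 1424)) = 1/(0 + 1546) = 1/1546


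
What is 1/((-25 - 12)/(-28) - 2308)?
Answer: -28/64587 ≈ -0.00043352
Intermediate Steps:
1/((-25 - 12)/(-28) - 2308) = 1/(-1/28*(-37) - 2308) = 1/(37/28 - 2308) = 1/(-64587/28) = -28/64587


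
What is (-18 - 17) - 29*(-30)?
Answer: 835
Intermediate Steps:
(-18 - 17) - 29*(-30) = -35 + 870 = 835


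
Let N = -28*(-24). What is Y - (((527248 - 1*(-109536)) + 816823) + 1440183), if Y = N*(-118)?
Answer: -2973086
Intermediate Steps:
N = 672
Y = -79296 (Y = 672*(-118) = -79296)
Y - (((527248 - 1*(-109536)) + 816823) + 1440183) = -79296 - (((527248 - 1*(-109536)) + 816823) + 1440183) = -79296 - (((527248 + 109536) + 816823) + 1440183) = -79296 - ((636784 + 816823) + 1440183) = -79296 - (1453607 + 1440183) = -79296 - 1*2893790 = -79296 - 2893790 = -2973086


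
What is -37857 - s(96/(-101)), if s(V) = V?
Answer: -3823461/101 ≈ -37856.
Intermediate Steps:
-37857 - s(96/(-101)) = -37857 - 96/(-101) = -37857 - 96*(-1)/101 = -37857 - 1*(-96/101) = -37857 + 96/101 = -3823461/101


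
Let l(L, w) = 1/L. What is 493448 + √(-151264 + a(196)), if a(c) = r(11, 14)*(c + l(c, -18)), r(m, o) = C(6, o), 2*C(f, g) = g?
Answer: 493448 + 5*I*√1175153/14 ≈ 4.9345e+5 + 387.16*I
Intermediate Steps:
C(f, g) = g/2
r(m, o) = o/2
l(L, w) = 1/L
a(c) = 7*c + 7/c (a(c) = ((½)*14)*(c + 1/c) = 7*(c + 1/c) = 7*c + 7/c)
493448 + √(-151264 + a(196)) = 493448 + √(-151264 + (7*196 + 7/196)) = 493448 + √(-151264 + (1372 + 7*(1/196))) = 493448 + √(-151264 + (1372 + 1/28)) = 493448 + √(-151264 + 38417/28) = 493448 + √(-4196975/28) = 493448 + 5*I*√1175153/14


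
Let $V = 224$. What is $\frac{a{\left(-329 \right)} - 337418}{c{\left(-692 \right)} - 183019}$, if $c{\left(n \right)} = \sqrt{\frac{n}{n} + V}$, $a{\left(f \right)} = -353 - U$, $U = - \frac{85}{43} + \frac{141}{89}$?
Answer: $\frac{1292648115}{700356308} \approx 1.8457$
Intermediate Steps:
$U = - \frac{1502}{3827}$ ($U = \left(-85\right) \frac{1}{43} + 141 \cdot \frac{1}{89} = - \frac{85}{43} + \frac{141}{89} = - \frac{1502}{3827} \approx -0.39247$)
$a{\left(f \right)} = - \frac{1349429}{3827}$ ($a{\left(f \right)} = -353 - - \frac{1502}{3827} = -353 + \frac{1502}{3827} = - \frac{1349429}{3827}$)
$c{\left(n \right)} = 15$ ($c{\left(n \right)} = \sqrt{\frac{n}{n} + 224} = \sqrt{1 + 224} = \sqrt{225} = 15$)
$\frac{a{\left(-329 \right)} - 337418}{c{\left(-692 \right)} - 183019} = \frac{- \frac{1349429}{3827} - 337418}{15 - 183019} = - \frac{1292648115}{3827 \left(-183004\right)} = \left(- \frac{1292648115}{3827}\right) \left(- \frac{1}{183004}\right) = \frac{1292648115}{700356308}$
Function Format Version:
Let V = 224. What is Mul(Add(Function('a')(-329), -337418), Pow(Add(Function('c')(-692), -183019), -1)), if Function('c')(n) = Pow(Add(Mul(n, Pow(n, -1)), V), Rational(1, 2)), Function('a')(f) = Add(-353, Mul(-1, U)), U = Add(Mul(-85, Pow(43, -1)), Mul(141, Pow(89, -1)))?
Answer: Rational(1292648115, 700356308) ≈ 1.8457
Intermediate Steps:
U = Rational(-1502, 3827) (U = Add(Mul(-85, Rational(1, 43)), Mul(141, Rational(1, 89))) = Add(Rational(-85, 43), Rational(141, 89)) = Rational(-1502, 3827) ≈ -0.39247)
Function('a')(f) = Rational(-1349429, 3827) (Function('a')(f) = Add(-353, Mul(-1, Rational(-1502, 3827))) = Add(-353, Rational(1502, 3827)) = Rational(-1349429, 3827))
Function('c')(n) = 15 (Function('c')(n) = Pow(Add(Mul(n, Pow(n, -1)), 224), Rational(1, 2)) = Pow(Add(1, 224), Rational(1, 2)) = Pow(225, Rational(1, 2)) = 15)
Mul(Add(Function('a')(-329), -337418), Pow(Add(Function('c')(-692), -183019), -1)) = Mul(Add(Rational(-1349429, 3827), -337418), Pow(Add(15, -183019), -1)) = Mul(Rational(-1292648115, 3827), Pow(-183004, -1)) = Mul(Rational(-1292648115, 3827), Rational(-1, 183004)) = Rational(1292648115, 700356308)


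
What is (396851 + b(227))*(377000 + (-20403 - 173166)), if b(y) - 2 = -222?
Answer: 72754420961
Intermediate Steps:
b(y) = -220 (b(y) = 2 - 222 = -220)
(396851 + b(227))*(377000 + (-20403 - 173166)) = (396851 - 220)*(377000 + (-20403 - 173166)) = 396631*(377000 - 193569) = 396631*183431 = 72754420961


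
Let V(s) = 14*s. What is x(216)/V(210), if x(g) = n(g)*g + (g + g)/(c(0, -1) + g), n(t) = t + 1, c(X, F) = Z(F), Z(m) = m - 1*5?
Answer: 136716/8575 ≈ 15.944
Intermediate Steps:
Z(m) = -5 + m (Z(m) = m - 5 = -5 + m)
c(X, F) = -5 + F
n(t) = 1 + t
x(g) = g*(1 + g) + 2*g/(-6 + g) (x(g) = (1 + g)*g + (g + g)/((-5 - 1) + g) = g*(1 + g) + (2*g)/(-6 + g) = g*(1 + g) + 2*g/(-6 + g))
x(216)/V(210) = (216*(-4 + 216² - 5*216)/(-6 + 216))/((14*210)) = (216*(-4 + 46656 - 1080)/210)/2940 = (216*(1/210)*45572)*(1/2940) = (1640592/35)*(1/2940) = 136716/8575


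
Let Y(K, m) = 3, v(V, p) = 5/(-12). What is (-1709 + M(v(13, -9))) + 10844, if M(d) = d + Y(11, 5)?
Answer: 109651/12 ≈ 9137.6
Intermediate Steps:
v(V, p) = -5/12 (v(V, p) = 5*(-1/12) = -5/12)
M(d) = 3 + d (M(d) = d + 3 = 3 + d)
(-1709 + M(v(13, -9))) + 10844 = (-1709 + (3 - 5/12)) + 10844 = (-1709 + 31/12) + 10844 = -20477/12 + 10844 = 109651/12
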